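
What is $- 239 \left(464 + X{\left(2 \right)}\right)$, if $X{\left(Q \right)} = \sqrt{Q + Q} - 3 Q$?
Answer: $-109940$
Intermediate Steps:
$X{\left(Q \right)} = - 3 Q + \sqrt{2} \sqrt{Q}$ ($X{\left(Q \right)} = \sqrt{2 Q} - 3 Q = \sqrt{2} \sqrt{Q} - 3 Q = - 3 Q + \sqrt{2} \sqrt{Q}$)
$- 239 \left(464 + X{\left(2 \right)}\right) = - 239 \left(464 - \left(6 - \sqrt{2} \sqrt{2}\right)\right) = - 239 \left(464 + \left(-6 + 2\right)\right) = - 239 \left(464 - 4\right) = \left(-239\right) 460 = -109940$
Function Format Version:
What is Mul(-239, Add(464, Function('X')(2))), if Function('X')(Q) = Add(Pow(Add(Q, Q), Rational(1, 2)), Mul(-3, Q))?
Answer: -109940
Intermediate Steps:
Function('X')(Q) = Add(Mul(-3, Q), Mul(Pow(2, Rational(1, 2)), Pow(Q, Rational(1, 2)))) (Function('X')(Q) = Add(Pow(Mul(2, Q), Rational(1, 2)), Mul(-3, Q)) = Add(Mul(Pow(2, Rational(1, 2)), Pow(Q, Rational(1, 2))), Mul(-3, Q)) = Add(Mul(-3, Q), Mul(Pow(2, Rational(1, 2)), Pow(Q, Rational(1, 2)))))
Mul(-239, Add(464, Function('X')(2))) = Mul(-239, Add(464, Add(Mul(-3, 2), Mul(Pow(2, Rational(1, 2)), Pow(2, Rational(1, 2)))))) = Mul(-239, Add(464, Add(-6, 2))) = Mul(-239, Add(464, -4)) = Mul(-239, 460) = -109940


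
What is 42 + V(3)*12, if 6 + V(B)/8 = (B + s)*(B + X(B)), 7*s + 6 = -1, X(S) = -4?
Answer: -726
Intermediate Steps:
s = -1 (s = -6/7 + (1/7)*(-1) = -6/7 - 1/7 = -1)
V(B) = -48 + 8*(-1 + B)*(-4 + B) (V(B) = -48 + 8*((B - 1)*(B - 4)) = -48 + 8*((-1 + B)*(-4 + B)) = -48 + 8*(-1 + B)*(-4 + B))
42 + V(3)*12 = 42 + (-16 - 40*3 + 8*3**2)*12 = 42 + (-16 - 120 + 8*9)*12 = 42 + (-16 - 120 + 72)*12 = 42 - 64*12 = 42 - 768 = -726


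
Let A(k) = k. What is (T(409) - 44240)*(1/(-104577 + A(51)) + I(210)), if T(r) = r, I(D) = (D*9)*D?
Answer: -1818389057127569/104526 ≈ -1.7397e+10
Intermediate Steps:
I(D) = 9*D**2 (I(D) = (9*D)*D = 9*D**2)
(T(409) - 44240)*(1/(-104577 + A(51)) + I(210)) = (409 - 44240)*(1/(-104577 + 51) + 9*210**2) = -43831*(1/(-104526) + 9*44100) = -43831*(-1/104526 + 396900) = -43831*41486369399/104526 = -1818389057127569/104526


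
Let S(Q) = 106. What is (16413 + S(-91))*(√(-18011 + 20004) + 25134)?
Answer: 415188546 + 16519*√1993 ≈ 4.1593e+8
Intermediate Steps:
(16413 + S(-91))*(√(-18011 + 20004) + 25134) = (16413 + 106)*(√(-18011 + 20004) + 25134) = 16519*(√1993 + 25134) = 16519*(25134 + √1993) = 415188546 + 16519*√1993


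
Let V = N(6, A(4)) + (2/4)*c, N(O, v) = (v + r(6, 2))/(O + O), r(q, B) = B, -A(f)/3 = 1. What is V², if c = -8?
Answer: 2401/144 ≈ 16.674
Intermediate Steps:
A(f) = -3 (A(f) = -3*1 = -3)
N(O, v) = (2 + v)/(2*O) (N(O, v) = (v + 2)/(O + O) = (2 + v)/((2*O)) = (2 + v)*(1/(2*O)) = (2 + v)/(2*O))
V = -49/12 (V = (½)*(2 - 3)/6 + (2/4)*(-8) = (½)*(⅙)*(-1) + (2*(¼))*(-8) = -1/12 + (½)*(-8) = -1/12 - 4 = -49/12 ≈ -4.0833)
V² = (-49/12)² = 2401/144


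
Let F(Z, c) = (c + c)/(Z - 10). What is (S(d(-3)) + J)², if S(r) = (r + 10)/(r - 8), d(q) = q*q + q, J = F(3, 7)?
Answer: 100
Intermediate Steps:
F(Z, c) = 2*c/(-10 + Z) (F(Z, c) = (2*c)/(-10 + Z) = 2*c/(-10 + Z))
J = -2 (J = 2*7/(-10 + 3) = 2*7/(-7) = 2*7*(-⅐) = -2)
d(q) = q + q² (d(q) = q² + q = q + q²)
S(r) = (10 + r)/(-8 + r)
(S(d(-3)) + J)² = ((10 - 3*(1 - 3))/(-8 - 3*(1 - 3)) - 2)² = ((10 - 3*(-2))/(-8 - 3*(-2)) - 2)² = ((10 + 6)/(-8 + 6) - 2)² = (16/(-2) - 2)² = (-½*16 - 2)² = (-8 - 2)² = (-10)² = 100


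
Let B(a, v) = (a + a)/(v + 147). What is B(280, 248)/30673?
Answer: 112/2423167 ≈ 4.6220e-5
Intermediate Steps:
B(a, v) = 2*a/(147 + v) (B(a, v) = (2*a)/(147 + v) = 2*a/(147 + v))
B(280, 248)/30673 = (2*280/(147 + 248))/30673 = (2*280/395)*(1/30673) = (2*280*(1/395))*(1/30673) = (112/79)*(1/30673) = 112/2423167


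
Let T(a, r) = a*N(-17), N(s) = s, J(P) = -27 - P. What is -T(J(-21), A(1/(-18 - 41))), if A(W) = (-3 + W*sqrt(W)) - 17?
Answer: -102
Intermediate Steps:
A(W) = -20 + W**(3/2) (A(W) = (-3 + W**(3/2)) - 17 = -20 + W**(3/2))
T(a, r) = -17*a (T(a, r) = a*(-17) = -17*a)
-T(J(-21), A(1/(-18 - 41))) = -(-17)*(-27 - 1*(-21)) = -(-17)*(-27 + 21) = -(-17)*(-6) = -1*102 = -102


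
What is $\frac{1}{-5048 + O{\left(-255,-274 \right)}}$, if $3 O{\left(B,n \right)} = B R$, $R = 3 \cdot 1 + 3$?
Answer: $- \frac{1}{5558} \approx -0.00017992$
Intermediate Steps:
$R = 6$ ($R = 3 + 3 = 6$)
$O{\left(B,n \right)} = 2 B$ ($O{\left(B,n \right)} = \frac{B 6}{3} = \frac{6 B}{3} = 2 B$)
$\frac{1}{-5048 + O{\left(-255,-274 \right)}} = \frac{1}{-5048 + 2 \left(-255\right)} = \frac{1}{-5048 - 510} = \frac{1}{-5558} = - \frac{1}{5558}$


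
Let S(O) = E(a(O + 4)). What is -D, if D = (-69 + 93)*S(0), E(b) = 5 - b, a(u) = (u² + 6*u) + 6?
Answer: 984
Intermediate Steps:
a(u) = 6 + u² + 6*u
S(O) = -25 - (4 + O)² - 6*O (S(O) = 5 - (6 + (O + 4)² + 6*(O + 4)) = 5 - (6 + (4 + O)² + 6*(4 + O)) = 5 - (6 + (4 + O)² + (24 + 6*O)) = 5 - (30 + (4 + O)² + 6*O) = 5 + (-30 - (4 + O)² - 6*O) = -25 - (4 + O)² - 6*O)
D = -984 (D = (-69 + 93)*(-41 - 1*0² - 14*0) = 24*(-41 - 1*0 + 0) = 24*(-41 + 0 + 0) = 24*(-41) = -984)
-D = -1*(-984) = 984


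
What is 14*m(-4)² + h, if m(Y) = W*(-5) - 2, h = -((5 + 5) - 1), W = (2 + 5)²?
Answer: 854117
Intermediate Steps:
W = 49 (W = 7² = 49)
h = -9 (h = -(10 - 1) = -1*9 = -9)
m(Y) = -247 (m(Y) = 49*(-5) - 2 = -245 - 2 = -247)
14*m(-4)² + h = 14*(-247)² - 9 = 14*61009 - 9 = 854126 - 9 = 854117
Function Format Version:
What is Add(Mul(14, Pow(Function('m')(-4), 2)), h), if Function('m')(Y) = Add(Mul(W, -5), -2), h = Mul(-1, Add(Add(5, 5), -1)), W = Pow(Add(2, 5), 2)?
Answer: 854117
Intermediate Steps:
W = 49 (W = Pow(7, 2) = 49)
h = -9 (h = Mul(-1, Add(10, -1)) = Mul(-1, 9) = -9)
Function('m')(Y) = -247 (Function('m')(Y) = Add(Mul(49, -5), -2) = Add(-245, -2) = -247)
Add(Mul(14, Pow(Function('m')(-4), 2)), h) = Add(Mul(14, Pow(-247, 2)), -9) = Add(Mul(14, 61009), -9) = Add(854126, -9) = 854117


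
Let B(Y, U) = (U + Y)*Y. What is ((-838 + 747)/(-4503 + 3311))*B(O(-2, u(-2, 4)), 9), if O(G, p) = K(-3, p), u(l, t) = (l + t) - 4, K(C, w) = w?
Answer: -637/596 ≈ -1.0688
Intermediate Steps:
u(l, t) = -4 + l + t
O(G, p) = p
B(Y, U) = Y*(U + Y)
((-838 + 747)/(-4503 + 3311))*B(O(-2, u(-2, 4)), 9) = ((-838 + 747)/(-4503 + 3311))*((-4 - 2 + 4)*(9 + (-4 - 2 + 4))) = (-91/(-1192))*(-2*(9 - 2)) = (-91*(-1/1192))*(-2*7) = (91/1192)*(-14) = -637/596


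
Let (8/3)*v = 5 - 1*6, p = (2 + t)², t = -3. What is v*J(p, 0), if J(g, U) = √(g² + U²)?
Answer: -3/8 ≈ -0.37500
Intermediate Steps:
p = 1 (p = (2 - 3)² = (-1)² = 1)
J(g, U) = √(U² + g²)
v = -3/8 (v = 3*(5 - 1*6)/8 = 3*(5 - 6)/8 = (3/8)*(-1) = -3/8 ≈ -0.37500)
v*J(p, 0) = -3*√(0² + 1²)/8 = -3*√(0 + 1)/8 = -3*√1/8 = -3/8*1 = -3/8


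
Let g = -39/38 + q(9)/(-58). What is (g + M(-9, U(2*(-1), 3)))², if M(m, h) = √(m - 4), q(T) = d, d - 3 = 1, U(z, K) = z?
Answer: (1207 - 1102*I*√13)²/1214404 ≈ -11.8 - 7.8982*I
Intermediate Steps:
d = 4 (d = 3 + 1 = 4)
q(T) = 4
g = -1207/1102 (g = -39/38 + 4/(-58) = -39*1/38 + 4*(-1/58) = -39/38 - 2/29 = -1207/1102 ≈ -1.0953)
M(m, h) = √(-4 + m)
(g + M(-9, U(2*(-1), 3)))² = (-1207/1102 + √(-4 - 9))² = (-1207/1102 + √(-13))² = (-1207/1102 + I*√13)²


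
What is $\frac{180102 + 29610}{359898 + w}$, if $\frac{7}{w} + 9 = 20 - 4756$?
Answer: $\frac{995083440}{1707716003} \approx 0.5827$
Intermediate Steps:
$w = - \frac{7}{4745}$ ($w = \frac{7}{-9 + \left(20 - 4756\right)} = \frac{7}{-9 - 4736} = \frac{7}{-4745} = 7 \left(- \frac{1}{4745}\right) = - \frac{7}{4745} \approx -0.0014752$)
$\frac{180102 + 29610}{359898 + w} = \frac{180102 + 29610}{359898 - \frac{7}{4745}} = \frac{209712}{\frac{1707716003}{4745}} = 209712 \cdot \frac{4745}{1707716003} = \frac{995083440}{1707716003}$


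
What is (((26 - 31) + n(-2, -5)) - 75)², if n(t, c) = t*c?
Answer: 4900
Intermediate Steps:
n(t, c) = c*t
(((26 - 31) + n(-2, -5)) - 75)² = (((26 - 31) - 5*(-2)) - 75)² = ((-5 + 10) - 75)² = (5 - 75)² = (-70)² = 4900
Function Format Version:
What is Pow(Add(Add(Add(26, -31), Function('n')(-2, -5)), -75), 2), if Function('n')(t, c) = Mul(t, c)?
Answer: 4900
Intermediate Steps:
Function('n')(t, c) = Mul(c, t)
Pow(Add(Add(Add(26, -31), Function('n')(-2, -5)), -75), 2) = Pow(Add(Add(Add(26, -31), Mul(-5, -2)), -75), 2) = Pow(Add(Add(-5, 10), -75), 2) = Pow(Add(5, -75), 2) = Pow(-70, 2) = 4900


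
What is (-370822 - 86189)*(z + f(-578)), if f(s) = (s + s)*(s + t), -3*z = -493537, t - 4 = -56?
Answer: -408015917049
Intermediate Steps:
t = -52 (t = 4 - 56 = -52)
z = 493537/3 (z = -⅓*(-493537) = 493537/3 ≈ 1.6451e+5)
f(s) = 2*s*(-52 + s) (f(s) = (s + s)*(s - 52) = (2*s)*(-52 + s) = 2*s*(-52 + s))
(-370822 - 86189)*(z + f(-578)) = (-370822 - 86189)*(493537/3 + 2*(-578)*(-52 - 578)) = -457011*(493537/3 + 2*(-578)*(-630)) = -457011*(493537/3 + 728280) = -457011*2678377/3 = -408015917049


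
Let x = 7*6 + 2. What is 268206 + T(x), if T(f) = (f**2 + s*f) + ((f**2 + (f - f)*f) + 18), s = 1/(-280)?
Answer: 19046709/70 ≈ 2.7210e+5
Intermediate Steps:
s = -1/280 ≈ -0.0035714
x = 44 (x = 42 + 2 = 44)
T(f) = 18 + 2*f**2 - f/280 (T(f) = (f**2 - f/280) + ((f**2 + (f - f)*f) + 18) = (f**2 - f/280) + ((f**2 + 0*f) + 18) = (f**2 - f/280) + ((f**2 + 0) + 18) = (f**2 - f/280) + (f**2 + 18) = (f**2 - f/280) + (18 + f**2) = 18 + 2*f**2 - f/280)
268206 + T(x) = 268206 + (18 + 2*44**2 - 1/280*44) = 268206 + (18 + 2*1936 - 11/70) = 268206 + (18 + 3872 - 11/70) = 268206 + 272289/70 = 19046709/70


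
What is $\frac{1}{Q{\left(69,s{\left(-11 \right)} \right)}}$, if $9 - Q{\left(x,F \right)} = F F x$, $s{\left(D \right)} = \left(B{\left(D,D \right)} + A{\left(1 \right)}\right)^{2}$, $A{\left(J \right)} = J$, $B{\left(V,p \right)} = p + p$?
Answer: $- \frac{1}{13419180} \approx -7.452 \cdot 10^{-8}$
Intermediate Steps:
$B{\left(V,p \right)} = 2 p$
$s{\left(D \right)} = \left(1 + 2 D\right)^{2}$ ($s{\left(D \right)} = \left(2 D + 1\right)^{2} = \left(1 + 2 D\right)^{2}$)
$Q{\left(x,F \right)} = 9 - x F^{2}$ ($Q{\left(x,F \right)} = 9 - F F x = 9 - F^{2} x = 9 - x F^{2}$)
$\frac{1}{Q{\left(69,s{\left(-11 \right)} \right)}} = \frac{1}{9 - 69 \left(\left(1 + 2 \left(-11\right)\right)^{2}\right)^{2}} = \frac{1}{9 - 69 \left(\left(1 - 22\right)^{2}\right)^{2}} = \frac{1}{9 - 69 \left(\left(-21\right)^{2}\right)^{2}} = \frac{1}{9 - 69 \cdot 441^{2}} = \frac{1}{9 - 69 \cdot 194481} = \frac{1}{9 - 13419189} = \frac{1}{-13419180} = - \frac{1}{13419180}$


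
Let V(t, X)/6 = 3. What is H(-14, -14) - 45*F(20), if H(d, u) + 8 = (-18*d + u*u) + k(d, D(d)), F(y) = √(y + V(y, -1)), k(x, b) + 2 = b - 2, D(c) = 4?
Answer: 440 - 45*√38 ≈ 162.60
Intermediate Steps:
V(t, X) = 18 (V(t, X) = 6*3 = 18)
k(x, b) = -4 + b (k(x, b) = -2 + (b - 2) = -2 + (-2 + b) = -4 + b)
F(y) = √(18 + y) (F(y) = √(y + 18) = √(18 + y))
H(d, u) = -8 + u² - 18*d (H(d, u) = -8 + ((-18*d + u*u) + (-4 + 4)) = -8 + ((-18*d + u²) + 0) = -8 + ((u² - 18*d) + 0) = -8 + (u² - 18*d) = -8 + u² - 18*d)
H(-14, -14) - 45*F(20) = (-8 + (-14)² - 18*(-14)) - 45*√(18 + 20) = (-8 + 196 + 252) - 45*√38 = 440 - 45*√38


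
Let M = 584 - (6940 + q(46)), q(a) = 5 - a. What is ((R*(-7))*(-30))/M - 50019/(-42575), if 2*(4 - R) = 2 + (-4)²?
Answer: 24038249/17924075 ≈ 1.3411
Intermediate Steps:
R = -5 (R = 4 - (2 + (-4)²)/2 = 4 - (2 + 16)/2 = 4 - ½*18 = 4 - 9 = -5)
M = -6315 (M = 584 - (6940 + (5 - 1*46)) = 584 - (6940 + (5 - 46)) = 584 - (6940 - 41) = 584 - 1*6899 = 584 - 6899 = -6315)
((R*(-7))*(-30))/M - 50019/(-42575) = (-5*(-7)*(-30))/(-6315) - 50019/(-42575) = (35*(-30))*(-1/6315) - 50019*(-1/42575) = -1050*(-1/6315) + 50019/42575 = 70/421 + 50019/42575 = 24038249/17924075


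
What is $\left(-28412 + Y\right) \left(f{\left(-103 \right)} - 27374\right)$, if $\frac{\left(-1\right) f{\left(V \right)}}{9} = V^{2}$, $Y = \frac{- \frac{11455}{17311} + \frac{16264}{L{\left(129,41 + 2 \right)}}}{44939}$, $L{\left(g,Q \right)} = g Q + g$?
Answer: $\frac{3853209278957519075005}{1103895482151} \approx 3.4906 \cdot 10^{9}$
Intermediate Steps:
$L{\left(g,Q \right)} = g + Q g$ ($L{\left(g,Q \right)} = Q g + g = g + Q g$)
$Y = \frac{54131881}{1103895482151}$ ($Y = \frac{- \frac{11455}{17311} + \frac{16264}{129 \left(1 + \left(41 + 2\right)\right)}}{44939} = \left(\left(-11455\right) \frac{1}{17311} + \frac{16264}{129 \left(1 + 43\right)}\right) \frac{1}{44939} = \left(- \frac{11455}{17311} + \frac{16264}{129 \cdot 44}\right) \frac{1}{44939} = \left(- \frac{11455}{17311} + \frac{16264}{5676}\right) \frac{1}{44939} = \left(- \frac{11455}{17311} + 16264 \cdot \frac{1}{5676}\right) \frac{1}{44939} = \left(- \frac{11455}{17311} + \frac{4066}{1419}\right) \frac{1}{44939} = \frac{54131881}{24564309} \cdot \frac{1}{44939} = \frac{54131881}{1103895482151} \approx 4.9037 \cdot 10^{-5}$)
$f{\left(V \right)} = - 9 V^{2}$
$\left(-28412 + Y\right) \left(f{\left(-103 \right)} - 27374\right) = \left(-28412 + \frac{54131881}{1103895482151}\right) \left(- 9 \left(-103\right)^{2} - 27374\right) = - \frac{31363878384742331 \left(\left(-9\right) 10609 - 27374\right)}{1103895482151} = - \frac{31363878384742331 \left(-95481 - 27374\right)}{1103895482151} = \left(- \frac{31363878384742331}{1103895482151}\right) \left(-122855\right) = \frac{3853209278957519075005}{1103895482151}$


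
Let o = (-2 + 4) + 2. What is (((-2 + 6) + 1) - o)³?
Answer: 1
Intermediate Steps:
o = 4 (o = 2 + 2 = 4)
(((-2 + 6) + 1) - o)³ = (((-2 + 6) + 1) - 1*4)³ = ((4 + 1) - 4)³ = (5 - 4)³ = 1³ = 1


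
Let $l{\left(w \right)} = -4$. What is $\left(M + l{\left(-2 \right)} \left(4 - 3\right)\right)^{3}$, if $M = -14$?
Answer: $-5832$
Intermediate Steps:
$\left(M + l{\left(-2 \right)} \left(4 - 3\right)\right)^{3} = \left(-14 - 4 \left(4 - 3\right)\right)^{3} = \left(-14 - 4\right)^{3} = \left(-18\right)^{3} = -5832$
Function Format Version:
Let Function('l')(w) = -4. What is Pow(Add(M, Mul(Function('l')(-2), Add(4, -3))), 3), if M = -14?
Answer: -5832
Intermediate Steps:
Pow(Add(M, Mul(Function('l')(-2), Add(4, -3))), 3) = Pow(Add(-14, Mul(-4, Add(4, -3))), 3) = Pow(Add(-14, Mul(-4, 1)), 3) = Pow(Add(-14, -4), 3) = Pow(-18, 3) = -5832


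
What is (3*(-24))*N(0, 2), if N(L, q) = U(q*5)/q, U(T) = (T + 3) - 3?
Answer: -360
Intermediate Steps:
U(T) = T (U(T) = (3 + T) - 3 = T)
N(L, q) = 5 (N(L, q) = (q*5)/q = (5*q)/q = 5)
(3*(-24))*N(0, 2) = (3*(-24))*5 = -72*5 = -360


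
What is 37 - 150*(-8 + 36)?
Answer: -4163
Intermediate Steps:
37 - 150*(-8 + 36) = 37 - 150*28 = 37 - 4200 = -4163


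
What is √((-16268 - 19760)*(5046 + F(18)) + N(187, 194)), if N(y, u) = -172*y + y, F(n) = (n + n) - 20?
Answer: I*√182405713 ≈ 13506.0*I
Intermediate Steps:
F(n) = -20 + 2*n (F(n) = 2*n - 20 = -20 + 2*n)
N(y, u) = -171*y
√((-16268 - 19760)*(5046 + F(18)) + N(187, 194)) = √((-16268 - 19760)*(5046 + (-20 + 2*18)) - 171*187) = √(-36028*(5046 + (-20 + 36)) - 31977) = √(-36028*(5046 + 16) - 31977) = √(-36028*5062 - 31977) = √(-182373736 - 31977) = √(-182405713) = I*√182405713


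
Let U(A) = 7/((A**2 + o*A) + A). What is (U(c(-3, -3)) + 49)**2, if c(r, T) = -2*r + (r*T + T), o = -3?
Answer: 34656769/14400 ≈ 2406.7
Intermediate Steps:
c(r, T) = T - 2*r + T*r (c(r, T) = -2*r + (T*r + T) = -2*r + (T + T*r) = T - 2*r + T*r)
U(A) = 7/(A**2 - 2*A) (U(A) = 7/((A**2 - 3*A) + A) = 7/(A**2 - 2*A))
(U(c(-3, -3)) + 49)**2 = (7/((-3 - 2*(-3) - 3*(-3))*(-2 + (-3 - 2*(-3) - 3*(-3)))) + 49)**2 = (7/((-3 + 6 + 9)*(-2 + (-3 + 6 + 9))) + 49)**2 = (7/(12*(-2 + 12)) + 49)**2 = (7*(1/12)/10 + 49)**2 = (7*(1/12)*(1/10) + 49)**2 = (7/120 + 49)**2 = (5887/120)**2 = 34656769/14400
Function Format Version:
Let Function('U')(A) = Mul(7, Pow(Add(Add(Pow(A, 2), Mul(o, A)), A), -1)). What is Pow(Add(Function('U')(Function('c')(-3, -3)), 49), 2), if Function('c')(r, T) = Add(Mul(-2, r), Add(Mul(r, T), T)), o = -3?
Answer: Rational(34656769, 14400) ≈ 2406.7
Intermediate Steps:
Function('c')(r, T) = Add(T, Mul(-2, r), Mul(T, r)) (Function('c')(r, T) = Add(Mul(-2, r), Add(Mul(T, r), T)) = Add(Mul(-2, r), Add(T, Mul(T, r))) = Add(T, Mul(-2, r), Mul(T, r)))
Function('U')(A) = Mul(7, Pow(Add(Pow(A, 2), Mul(-2, A)), -1)) (Function('U')(A) = Mul(7, Pow(Add(Add(Pow(A, 2), Mul(-3, A)), A), -1)) = Mul(7, Pow(Add(Pow(A, 2), Mul(-2, A)), -1)))
Pow(Add(Function('U')(Function('c')(-3, -3)), 49), 2) = Pow(Add(Mul(7, Pow(Add(-3, Mul(-2, -3), Mul(-3, -3)), -1), Pow(Add(-2, Add(-3, Mul(-2, -3), Mul(-3, -3))), -1)), 49), 2) = Pow(Add(Mul(7, Pow(Add(-3, 6, 9), -1), Pow(Add(-2, Add(-3, 6, 9)), -1)), 49), 2) = Pow(Add(Mul(7, Pow(12, -1), Pow(Add(-2, 12), -1)), 49), 2) = Pow(Add(Mul(7, Rational(1, 12), Pow(10, -1)), 49), 2) = Pow(Add(Mul(7, Rational(1, 12), Rational(1, 10)), 49), 2) = Pow(Add(Rational(7, 120), 49), 2) = Pow(Rational(5887, 120), 2) = Rational(34656769, 14400)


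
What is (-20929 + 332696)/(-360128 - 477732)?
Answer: -311767/837860 ≈ -0.37210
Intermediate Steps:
(-20929 + 332696)/(-360128 - 477732) = 311767/(-837860) = 311767*(-1/837860) = -311767/837860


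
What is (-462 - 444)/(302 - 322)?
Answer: 453/10 ≈ 45.300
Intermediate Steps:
(-462 - 444)/(302 - 322) = -906/(-20) = -906*(-1/20) = 453/10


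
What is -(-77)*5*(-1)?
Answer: -385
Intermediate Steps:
-(-77)*5*(-1) = -11*(-35)*(-1) = 385*(-1) = -385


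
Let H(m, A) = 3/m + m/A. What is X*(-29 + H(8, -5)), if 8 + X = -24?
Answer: 4836/5 ≈ 967.20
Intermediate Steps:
X = -32 (X = -8 - 24 = -32)
X*(-29 + H(8, -5)) = -32*(-29 + (3/8 + 8/(-5))) = -32*(-29 + (3*(1/8) + 8*(-1/5))) = -32*(-29 + (3/8 - 8/5)) = -32*(-29 - 49/40) = -32*(-1209/40) = 4836/5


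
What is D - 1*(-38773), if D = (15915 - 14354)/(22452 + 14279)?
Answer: 1424172624/36731 ≈ 38773.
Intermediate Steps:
D = 1561/36731 ≈ 0.042498
D - 1*(-38773) = 1561/36731 - 1*(-38773) = 1561/36731 + 38773 = 1424172624/36731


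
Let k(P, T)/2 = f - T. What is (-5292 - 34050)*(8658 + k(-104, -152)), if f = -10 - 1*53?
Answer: -347625912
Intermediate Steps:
f = -63 (f = -10 - 53 = -63)
k(P, T) = -126 - 2*T (k(P, T) = 2*(-63 - T) = -126 - 2*T)
(-5292 - 34050)*(8658 + k(-104, -152)) = (-5292 - 34050)*(8658 + (-126 - 2*(-152))) = -39342*(8658 + (-126 + 304)) = -39342*(8658 + 178) = -39342*8836 = -347625912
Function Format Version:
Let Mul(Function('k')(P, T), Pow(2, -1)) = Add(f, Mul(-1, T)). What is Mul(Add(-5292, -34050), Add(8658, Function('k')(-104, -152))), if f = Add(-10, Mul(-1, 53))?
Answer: -347625912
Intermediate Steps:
f = -63 (f = Add(-10, -53) = -63)
Function('k')(P, T) = Add(-126, Mul(-2, T)) (Function('k')(P, T) = Mul(2, Add(-63, Mul(-1, T))) = Add(-126, Mul(-2, T)))
Mul(Add(-5292, -34050), Add(8658, Function('k')(-104, -152))) = Mul(Add(-5292, -34050), Add(8658, Add(-126, Mul(-2, -152)))) = Mul(-39342, Add(8658, Add(-126, 304))) = Mul(-39342, Add(8658, 178)) = Mul(-39342, 8836) = -347625912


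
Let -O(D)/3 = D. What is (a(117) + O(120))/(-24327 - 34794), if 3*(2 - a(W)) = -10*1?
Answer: 1064/177363 ≈ 0.0059990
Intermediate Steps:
a(W) = 16/3 (a(W) = 2 - (-10)/3 = 2 - ⅓*(-10) = 2 + 10/3 = 16/3)
O(D) = -3*D
(a(117) + O(120))/(-24327 - 34794) = (16/3 - 3*120)/(-24327 - 34794) = (16/3 - 360)/(-59121) = -1064/3*(-1/59121) = 1064/177363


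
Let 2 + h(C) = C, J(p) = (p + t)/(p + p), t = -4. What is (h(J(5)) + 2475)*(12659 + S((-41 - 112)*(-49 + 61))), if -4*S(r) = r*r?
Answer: -4105667503/2 ≈ -2.0528e+9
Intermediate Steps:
J(p) = (-4 + p)/(2*p) (J(p) = (p - 4)/(p + p) = (-4 + p)/((2*p)) = (-4 + p)*(1/(2*p)) = (-4 + p)/(2*p))
h(C) = -2 + C
S(r) = -r²/4 (S(r) = -r*r/4 = -r²/4)
(h(J(5)) + 2475)*(12659 + S((-41 - 112)*(-49 + 61))) = ((-2 + (½)*(-4 + 5)/5) + 2475)*(12659 - (-49 + 61)²*(-41 - 112)²/4) = ((-2 + (½)*(⅕)*1) + 2475)*(12659 - (-153*12)²/4) = ((-2 + ⅒) + 2475)*(12659 - ¼*(-1836)²) = (-19/10 + 2475)*(12659 - ¼*3370896) = 24731*(12659 - 842724)/10 = (24731/10)*(-830065) = -4105667503/2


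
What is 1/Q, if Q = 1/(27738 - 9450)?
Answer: 18288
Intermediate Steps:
Q = 1/18288 ≈ 5.4681e-5
1/Q = 1/(1/18288) = 18288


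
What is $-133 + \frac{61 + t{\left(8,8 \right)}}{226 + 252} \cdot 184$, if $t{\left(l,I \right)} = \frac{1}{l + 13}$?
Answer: $- \frac{549583}{5019} \approx -109.5$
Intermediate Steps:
$t{\left(l,I \right)} = \frac{1}{13 + l}$
$-133 + \frac{61 + t{\left(8,8 \right)}}{226 + 252} \cdot 184 = -133 + \frac{61 + \frac{1}{13 + 8}}{226 + 252} \cdot 184 = -133 + \frac{61 + \frac{1}{21}}{478} \cdot 184 = -133 + \left(61 + \frac{1}{21}\right) \frac{1}{478} \cdot 184 = -133 + \frac{1282}{21} \cdot \frac{1}{478} \cdot 184 = -133 + \frac{641}{5019} \cdot 184 = -133 + \frac{117944}{5019} = - \frac{549583}{5019}$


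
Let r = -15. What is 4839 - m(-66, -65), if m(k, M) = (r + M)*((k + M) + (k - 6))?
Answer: -11401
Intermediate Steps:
m(k, M) = (-15 + M)*(-6 + M + 2*k) (m(k, M) = (-15 + M)*((k + M) + (k - 6)) = (-15 + M)*((M + k) + (-6 + k)) = (-15 + M)*(-6 + M + 2*k))
4839 - m(-66, -65) = 4839 - (90 + (-65)**2 - 30*(-66) - 21*(-65) + 2*(-65)*(-66)) = 4839 - (90 + 4225 + 1980 + 1365 + 8580) = 4839 - 1*16240 = 4839 - 16240 = -11401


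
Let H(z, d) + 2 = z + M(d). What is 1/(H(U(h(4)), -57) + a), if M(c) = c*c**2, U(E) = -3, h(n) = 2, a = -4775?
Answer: -1/189973 ≈ -5.2639e-6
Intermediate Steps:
M(c) = c**3
H(z, d) = -2 + z + d**3 (H(z, d) = -2 + (z + d**3) = -2 + z + d**3)
1/(H(U(h(4)), -57) + a) = 1/((-2 - 3 + (-57)**3) - 4775) = 1/((-2 - 3 - 185193) - 4775) = 1/(-185198 - 4775) = 1/(-189973) = -1/189973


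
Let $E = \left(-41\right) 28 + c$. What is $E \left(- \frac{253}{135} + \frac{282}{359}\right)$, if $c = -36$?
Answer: $\frac{62464288}{48465} \approx 1288.9$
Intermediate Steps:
$E = -1184$ ($E = \left(-41\right) 28 - 36 = -1148 - 36 = -1184$)
$E \left(- \frac{253}{135} + \frac{282}{359}\right) = - 1184 \left(- \frac{253}{135} + \frac{282}{359}\right) = \left(-1184\right) \left(- \frac{52757}{48465}\right) = \frac{62464288}{48465}$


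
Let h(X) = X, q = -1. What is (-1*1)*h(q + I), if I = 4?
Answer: -3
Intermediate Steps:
(-1*1)*h(q + I) = (-1*1)*(-1 + 4) = -1*3 = -3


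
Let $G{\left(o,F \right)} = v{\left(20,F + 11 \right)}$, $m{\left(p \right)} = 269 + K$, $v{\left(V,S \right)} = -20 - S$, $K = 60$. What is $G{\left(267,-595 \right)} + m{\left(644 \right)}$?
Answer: $893$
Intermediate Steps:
$m{\left(p \right)} = 329$ ($m{\left(p \right)} = 269 + 60 = 329$)
$G{\left(o,F \right)} = -31 - F$ ($G{\left(o,F \right)} = -20 - \left(F + 11\right) = -20 - \left(11 + F\right) = -31 - F$)
$G{\left(267,-595 \right)} + m{\left(644 \right)} = \left(-31 - -595\right) + 329 = \left(-31 + 595\right) + 329 = 564 + 329 = 893$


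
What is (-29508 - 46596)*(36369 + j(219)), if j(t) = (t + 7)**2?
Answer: -6654914280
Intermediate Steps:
j(t) = (7 + t)**2
(-29508 - 46596)*(36369 + j(219)) = (-29508 - 46596)*(36369 + (7 + 219)**2) = -76104*(36369 + 226**2) = -76104*(36369 + 51076) = -76104*87445 = -6654914280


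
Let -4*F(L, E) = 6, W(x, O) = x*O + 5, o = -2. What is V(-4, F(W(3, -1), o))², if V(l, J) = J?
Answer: 9/4 ≈ 2.2500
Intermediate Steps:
W(x, O) = 5 + O*x (W(x, O) = O*x + 5 = 5 + O*x)
F(L, E) = -3/2 (F(L, E) = -¼*6 = -3/2)
V(-4, F(W(3, -1), o))² = (-3/2)² = 9/4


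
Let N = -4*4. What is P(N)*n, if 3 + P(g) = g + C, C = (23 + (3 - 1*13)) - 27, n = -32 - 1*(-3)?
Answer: 957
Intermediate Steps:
n = -29 (n = -32 + 3 = -29)
C = -14 (C = (23 + (3 - 13)) - 27 = (23 - 10) - 27 = 13 - 27 = -14)
N = -16
P(g) = -17 + g (P(g) = -3 + (g - 14) = -3 + (-14 + g) = -17 + g)
P(N)*n = (-17 - 16)*(-29) = -33*(-29) = 957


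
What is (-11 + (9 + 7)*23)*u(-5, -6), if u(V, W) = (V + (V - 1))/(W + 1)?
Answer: 3927/5 ≈ 785.40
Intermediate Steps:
u(V, W) = (-1 + 2*V)/(1 + W) (u(V, W) = (V + (-1 + V))/(1 + W) = (-1 + 2*V)/(1 + W))
(-11 + (9 + 7)*23)*u(-5, -6) = (-11 + (9 + 7)*23)*((-1 + 2*(-5))/(1 - 6)) = (-11 + 16*23)*((-1 - 10)/(-5)) = (-11 + 368)*(-⅕*(-11)) = 357*(11/5) = 3927/5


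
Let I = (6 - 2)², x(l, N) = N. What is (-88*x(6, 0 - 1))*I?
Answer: 1408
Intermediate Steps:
I = 16 (I = 4² = 16)
(-88*x(6, 0 - 1))*I = -88*(0 - 1)*16 = -88*(-1)*16 = 88*16 = 1408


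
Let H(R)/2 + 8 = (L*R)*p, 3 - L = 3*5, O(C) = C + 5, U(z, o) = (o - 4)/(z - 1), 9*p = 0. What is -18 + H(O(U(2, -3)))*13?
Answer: -226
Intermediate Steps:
p = 0 (p = (⅑)*0 = 0)
U(z, o) = (-4 + o)/(-1 + z)
O(C) = 5 + C
L = -12 (L = 3 - 3*5 = 3 - 1*15 = 3 - 15 = -12)
H(R) = -16 (H(R) = -16 + 2*(-12*R*0) = -16 + 2*0 = -16 + 0 = -16)
-18 + H(O(U(2, -3)))*13 = -18 - 16*13 = -18 - 208 = -226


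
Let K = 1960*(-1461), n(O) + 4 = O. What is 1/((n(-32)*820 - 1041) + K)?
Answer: -1/2894121 ≈ -3.4553e-7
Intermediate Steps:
n(O) = -4 + O
K = -2863560
1/((n(-32)*820 - 1041) + K) = 1/(((-4 - 32)*820 - 1041) - 2863560) = 1/((-36*820 - 1041) - 2863560) = 1/((-29520 - 1041) - 2863560) = 1/(-30561 - 2863560) = 1/(-2894121) = -1/2894121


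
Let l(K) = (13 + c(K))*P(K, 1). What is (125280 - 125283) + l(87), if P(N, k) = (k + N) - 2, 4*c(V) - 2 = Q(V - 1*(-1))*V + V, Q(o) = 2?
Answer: 13539/2 ≈ 6769.5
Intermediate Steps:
c(V) = ½ + 3*V/4 (c(V) = ½ + (2*V + V)/4 = ½ + (3*V)/4 = ½ + 3*V/4)
P(N, k) = -2 + N + k (P(N, k) = (N + k) - 2 = -2 + N + k)
l(K) = (-1 + K)*(27/2 + 3*K/4) (l(K) = (13 + (½ + 3*K/4))*(-2 + K + 1) = (27/2 + 3*K/4)*(-1 + K) = (-1 + K)*(27/2 + 3*K/4))
(125280 - 125283) + l(87) = (125280 - 125283) + 3*(-1 + 87)*(18 + 87)/4 = -3 + (¾)*86*105 = -3 + 13545/2 = 13539/2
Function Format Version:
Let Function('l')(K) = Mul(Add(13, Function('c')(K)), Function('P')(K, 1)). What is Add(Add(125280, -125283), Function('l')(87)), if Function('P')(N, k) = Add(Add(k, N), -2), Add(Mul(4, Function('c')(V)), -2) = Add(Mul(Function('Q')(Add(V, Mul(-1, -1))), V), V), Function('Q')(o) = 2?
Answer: Rational(13539, 2) ≈ 6769.5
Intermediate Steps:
Function('c')(V) = Add(Rational(1, 2), Mul(Rational(3, 4), V)) (Function('c')(V) = Add(Rational(1, 2), Mul(Rational(1, 4), Add(Mul(2, V), V))) = Add(Rational(1, 2), Mul(Rational(1, 4), Mul(3, V))) = Add(Rational(1, 2), Mul(Rational(3, 4), V)))
Function('P')(N, k) = Add(-2, N, k) (Function('P')(N, k) = Add(Add(N, k), -2) = Add(-2, N, k))
Function('l')(K) = Mul(Add(-1, K), Add(Rational(27, 2), Mul(Rational(3, 4), K))) (Function('l')(K) = Mul(Add(13, Add(Rational(1, 2), Mul(Rational(3, 4), K))), Add(-2, K, 1)) = Mul(Add(Rational(27, 2), Mul(Rational(3, 4), K)), Add(-1, K)) = Mul(Add(-1, K), Add(Rational(27, 2), Mul(Rational(3, 4), K))))
Add(Add(125280, -125283), Function('l')(87)) = Add(Add(125280, -125283), Mul(Rational(3, 4), Add(-1, 87), Add(18, 87))) = Add(-3, Mul(Rational(3, 4), 86, 105)) = Add(-3, Rational(13545, 2)) = Rational(13539, 2)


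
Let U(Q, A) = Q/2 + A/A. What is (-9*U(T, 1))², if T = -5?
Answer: 729/4 ≈ 182.25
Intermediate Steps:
U(Q, A) = 1 + Q/2 (U(Q, A) = Q*(½) + 1 = Q/2 + 1 = 1 + Q/2)
(-9*U(T, 1))² = (-9*(1 + (½)*(-5)))² = (-9*(1 - 5/2))² = (-9*(-3/2))² = (27/2)² = 729/4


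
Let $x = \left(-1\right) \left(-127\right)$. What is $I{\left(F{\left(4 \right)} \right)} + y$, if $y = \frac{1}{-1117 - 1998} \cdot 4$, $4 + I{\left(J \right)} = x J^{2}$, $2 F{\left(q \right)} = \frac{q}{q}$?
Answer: $\frac{345749}{12460} \approx 27.749$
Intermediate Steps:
$F{\left(q \right)} = \frac{1}{2}$ ($F{\left(q \right)} = \frac{q \frac{1}{q}}{2} = \frac{1}{2} \cdot 1 = \frac{1}{2}$)
$x = 127$
$I{\left(J \right)} = -4 + 127 J^{2}$
$y = - \frac{4}{3115}$ ($y = \frac{1}{-1117 - 1998} \cdot 4 = \frac{1}{-3115} \cdot 4 = \left(- \frac{1}{3115}\right) 4 = - \frac{4}{3115} \approx -0.0012841$)
$I{\left(F{\left(4 \right)} \right)} + y = \left(-4 + \frac{127}{4}\right) - \frac{4}{3115} = \frac{111}{4} - \frac{4}{3115} = \frac{345749}{12460}$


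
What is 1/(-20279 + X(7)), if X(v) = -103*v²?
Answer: -1/25326 ≈ -3.9485e-5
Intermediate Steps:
1/(-20279 + X(7)) = 1/(-20279 - 103*7²) = 1/(-20279 - 103*49) = 1/(-20279 - 5047) = 1/(-25326) = -1/25326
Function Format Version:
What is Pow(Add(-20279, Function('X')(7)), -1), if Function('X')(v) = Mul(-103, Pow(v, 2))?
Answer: Rational(-1, 25326) ≈ -3.9485e-5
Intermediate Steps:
Pow(Add(-20279, Function('X')(7)), -1) = Pow(Add(-20279, Mul(-103, Pow(7, 2))), -1) = Pow(Add(-20279, Mul(-103, 49)), -1) = Pow(Add(-20279, -5047), -1) = Pow(-25326, -1) = Rational(-1, 25326)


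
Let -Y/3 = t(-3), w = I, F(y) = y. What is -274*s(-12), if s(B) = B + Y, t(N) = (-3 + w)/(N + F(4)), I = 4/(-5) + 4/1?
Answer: 17262/5 ≈ 3452.4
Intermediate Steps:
I = 16/5 (I = 4*(-⅕) + 4*1 = -⅘ + 4 = 16/5 ≈ 3.2000)
w = 16/5 ≈ 3.2000
t(N) = 1/(5*(4 + N)) (t(N) = (-3 + 16/5)/(N + 4) = 1/(5*(4 + N)))
Y = -⅗ (Y = -3/(5*(4 - 3)) = -3/(5*1) = -3/5 = -3*⅕ = -⅗ ≈ -0.60000)
s(B) = -⅗ + B (s(B) = B - ⅗ = -⅗ + B)
-274*s(-12) = -274*(-⅗ - 12) = -274*(-63/5) = 17262/5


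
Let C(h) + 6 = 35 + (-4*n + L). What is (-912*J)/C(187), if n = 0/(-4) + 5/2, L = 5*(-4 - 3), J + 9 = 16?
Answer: 399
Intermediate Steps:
J = 7 (J = -9 + 16 = 7)
L = -35 (L = 5*(-7) = -35)
n = 5/2 (n = 0*(-¼) + 5*(½) = 0 + 5/2 = 5/2 ≈ 2.5000)
C(h) = -16 (C(h) = -6 + (35 + (-4*5/2 - 35)) = -6 + (35 + (-10 - 35)) = -6 + (35 - 45) = -6 - 10 = -16)
(-912*J)/C(187) = -912*7/(-16) = -6384*(-1/16) = 399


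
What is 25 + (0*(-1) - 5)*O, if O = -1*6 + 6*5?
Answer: -95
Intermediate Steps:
O = 24 (O = -6 + 30 = 24)
25 + (0*(-1) - 5)*O = 25 + (0*(-1) - 5)*24 = 25 + (0 - 5)*24 = 25 - 5*24 = 25 - 120 = -95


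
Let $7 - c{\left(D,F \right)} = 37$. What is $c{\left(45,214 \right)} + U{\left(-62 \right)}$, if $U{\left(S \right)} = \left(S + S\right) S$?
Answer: $7658$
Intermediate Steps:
$U{\left(S \right)} = 2 S^{2}$ ($U{\left(S \right)} = 2 S S = 2 S^{2}$)
$c{\left(D,F \right)} = -30$ ($c{\left(D,F \right)} = 7 - 37 = -30$)
$c{\left(45,214 \right)} + U{\left(-62 \right)} = -30 + 2 \left(-62\right)^{2} = -30 + 2 \cdot 3844 = -30 + 7688 = 7658$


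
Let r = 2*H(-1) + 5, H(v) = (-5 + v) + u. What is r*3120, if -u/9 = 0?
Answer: -21840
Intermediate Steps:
u = 0 (u = -9*0 = 0)
H(v) = -5 + v (H(v) = (-5 + v) + 0 = -5 + v)
r = -7 (r = 2*(-5 - 1) + 5 = 2*(-6) + 5 = -12 + 5 = -7)
r*3120 = -7*3120 = -21840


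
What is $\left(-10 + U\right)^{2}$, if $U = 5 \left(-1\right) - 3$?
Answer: $324$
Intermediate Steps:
$U = -8$ ($U = -5 - 3 = -8$)
$\left(-10 + U\right)^{2} = \left(-10 - 8\right)^{2} = \left(-18\right)^{2} = 324$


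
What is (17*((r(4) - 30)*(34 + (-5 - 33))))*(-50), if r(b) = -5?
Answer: -119000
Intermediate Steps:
(17*((r(4) - 30)*(34 + (-5 - 33))))*(-50) = (17*((-5 - 30)*(34 + (-5 - 33))))*(-50) = (17*(-35*(34 - 38)))*(-50) = (17*(-35*(-4)))*(-50) = (17*140)*(-50) = 2380*(-50) = -119000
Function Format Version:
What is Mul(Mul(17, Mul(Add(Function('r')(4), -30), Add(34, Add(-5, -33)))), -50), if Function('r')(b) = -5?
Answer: -119000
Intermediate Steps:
Mul(Mul(17, Mul(Add(Function('r')(4), -30), Add(34, Add(-5, -33)))), -50) = Mul(Mul(17, Mul(Add(-5, -30), Add(34, Add(-5, -33)))), -50) = Mul(Mul(17, Mul(-35, Add(34, -38))), -50) = Mul(Mul(17, Mul(-35, -4)), -50) = Mul(Mul(17, 140), -50) = Mul(2380, -50) = -119000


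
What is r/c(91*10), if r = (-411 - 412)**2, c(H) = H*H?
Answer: 677329/828100 ≈ 0.81793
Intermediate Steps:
c(H) = H**2
r = 677329 (r = (-823)**2 = 677329)
r/c(91*10) = 677329/((91*10)**2) = 677329/(910**2) = 677329/828100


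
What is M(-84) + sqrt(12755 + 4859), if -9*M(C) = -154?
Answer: 154/9 + sqrt(17614) ≈ 149.83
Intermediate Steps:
M(C) = 154/9 (M(C) = -1/9*(-154) = 154/9)
M(-84) + sqrt(12755 + 4859) = 154/9 + sqrt(12755 + 4859) = 154/9 + sqrt(17614)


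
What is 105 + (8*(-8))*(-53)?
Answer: 3497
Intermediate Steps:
105 + (8*(-8))*(-53) = 105 - 64*(-53) = 105 + 3392 = 3497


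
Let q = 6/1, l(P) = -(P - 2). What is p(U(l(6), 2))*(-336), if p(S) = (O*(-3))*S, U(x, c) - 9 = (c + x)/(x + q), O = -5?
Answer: -40320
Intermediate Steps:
l(P) = 2 - P (l(P) = -(-2 + P) = 2 - P)
q = 6 (q = 6*1 = 6)
U(x, c) = 9 + (c + x)/(6 + x) (U(x, c) = 9 + (c + x)/(x + 6) = 9 + (c + x)/(6 + x))
p(S) = 15*S (p(S) = (-5*(-3))*S = 15*S)
p(U(l(6), 2))*(-336) = (15*((54 + 2 + 10*(2 - 1*6))/(6 + (2 - 1*6))))*(-336) = (15*((54 + 2 + 10*(2 - 6))/(6 + (2 - 6))))*(-336) = (15*((54 + 2 + 10*(-4))/(6 - 4)))*(-336) = (15*((54 + 2 - 40)/2))*(-336) = (15*((½)*16))*(-336) = (15*8)*(-336) = 120*(-336) = -40320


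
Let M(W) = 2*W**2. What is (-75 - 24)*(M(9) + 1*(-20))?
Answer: -14058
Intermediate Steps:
(-75 - 24)*(M(9) + 1*(-20)) = (-75 - 24)*(2*9**2 + 1*(-20)) = -99*(2*81 - 20) = -99*(162 - 20) = -99*142 = -14058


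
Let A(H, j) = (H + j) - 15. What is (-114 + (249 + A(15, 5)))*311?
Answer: 43540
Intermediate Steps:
A(H, j) = -15 + H + j
(-114 + (249 + A(15, 5)))*311 = (-114 + (249 + (-15 + 15 + 5)))*311 = (-114 + (249 + 5))*311 = (-114 + 254)*311 = 140*311 = 43540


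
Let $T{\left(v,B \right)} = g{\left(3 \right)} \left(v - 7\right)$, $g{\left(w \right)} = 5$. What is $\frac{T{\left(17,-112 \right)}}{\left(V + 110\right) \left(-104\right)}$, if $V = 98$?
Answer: $- \frac{25}{10816} \approx -0.0023114$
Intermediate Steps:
$T{\left(v,B \right)} = -35 + 5 v$ ($T{\left(v,B \right)} = 5 \left(v - 7\right) = 5 \left(-7 + v\right) = -35 + 5 v$)
$\frac{T{\left(17,-112 \right)}}{\left(V + 110\right) \left(-104\right)} = \frac{-35 + 5 \cdot 17}{\left(98 + 110\right) \left(-104\right)} = \frac{-35 + 85}{208 \left(-104\right)} = \frac{50}{-21632} = 50 \left(- \frac{1}{21632}\right) = - \frac{25}{10816}$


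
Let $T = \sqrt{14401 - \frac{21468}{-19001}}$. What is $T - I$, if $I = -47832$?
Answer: $47832 + \frac{\sqrt{5199716165869}}{19001} \approx 47952.0$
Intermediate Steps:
$T = \frac{\sqrt{5199716165869}}{19001}$ ($T = \sqrt{14401 - - \frac{21468}{19001}} = \sqrt{14401 + \frac{21468}{19001}} = \sqrt{\frac{273654869}{19001}} = \frac{\sqrt{5199716165869}}{19001} \approx 120.01$)
$T - I = \frac{\sqrt{5199716165869}}{19001} - -47832 = \frac{\sqrt{5199716165869}}{19001} + 47832 = 47832 + \frac{\sqrt{5199716165869}}{19001}$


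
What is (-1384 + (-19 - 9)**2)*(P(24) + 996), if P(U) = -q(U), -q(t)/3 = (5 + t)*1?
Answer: -649800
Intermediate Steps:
q(t) = -15 - 3*t (q(t) = -3*(5 + t) = -15 - 3*t)
P(U) = 15 + 3*U (P(U) = -(-15 - 3*U) = 15 + 3*U)
(-1384 + (-19 - 9)**2)*(P(24) + 996) = (-1384 + (-19 - 9)**2)*((15 + 3*24) + 996) = (-1384 + (-28)**2)*((15 + 72) + 996) = (-1384 + 784)*(87 + 996) = -600*1083 = -649800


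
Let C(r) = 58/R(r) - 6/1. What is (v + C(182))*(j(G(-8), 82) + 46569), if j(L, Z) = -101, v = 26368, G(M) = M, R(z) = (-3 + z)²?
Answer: 39249888573200/32041 ≈ 1.2250e+9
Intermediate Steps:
C(r) = -6 + 58/(-3 + r)² (C(r) = 58/((-3 + r)²) - 6/1 = 58/(-3 + r)² - 6*1 = 58/(-3 + r)² - 6 = -6 + 58/(-3 + r)²)
(v + C(182))*(j(G(-8), 82) + 46569) = (26368 + (-6 + 58/(-3 + 182)²))*(-101 + 46569) = (26368 + (-6 + 58/179²))*46468 = (26368 + (-6 + 58*(1/32041)))*46468 = (26368 + (-6 + 58/32041))*46468 = (26368 - 192188/32041)*46468 = (844664900/32041)*46468 = 39249888573200/32041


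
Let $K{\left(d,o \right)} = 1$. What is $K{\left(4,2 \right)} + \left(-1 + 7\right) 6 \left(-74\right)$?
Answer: $-2663$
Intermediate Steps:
$K{\left(4,2 \right)} + \left(-1 + 7\right) 6 \left(-74\right) = 1 + \left(-1 + 7\right) 6 \left(-74\right) = 1 + 6 \cdot 6 \left(-74\right) = 1 + 36 \left(-74\right) = 1 - 2664 = -2663$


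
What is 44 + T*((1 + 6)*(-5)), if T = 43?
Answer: -1461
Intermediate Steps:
44 + T*((1 + 6)*(-5)) = 44 + 43*((1 + 6)*(-5)) = 44 + 43*(7*(-5)) = 44 + 43*(-35) = 44 - 1505 = -1461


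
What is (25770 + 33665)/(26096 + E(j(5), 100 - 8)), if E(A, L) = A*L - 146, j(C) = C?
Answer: 11887/5282 ≈ 2.2505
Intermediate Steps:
E(A, L) = -146 + A*L
(25770 + 33665)/(26096 + E(j(5), 100 - 8)) = (25770 + 33665)/(26096 + (-146 + 5*(100 - 8))) = 59435/(26096 + (-146 + 5*92)) = 59435/(26096 + (-146 + 460)) = 59435/(26096 + 314) = 59435/26410 = 59435*(1/26410) = 11887/5282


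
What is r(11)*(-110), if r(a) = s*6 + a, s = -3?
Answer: 770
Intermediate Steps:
r(a) = -18 + a (r(a) = -3*6 + a = -18 + a)
r(11)*(-110) = (-18 + 11)*(-110) = -7*(-110) = 770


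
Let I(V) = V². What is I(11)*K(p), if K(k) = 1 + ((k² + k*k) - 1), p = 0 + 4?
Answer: 3872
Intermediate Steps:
p = 4
K(k) = 2*k² (K(k) = 1 + ((k² + k²) - 1) = 1 + (2*k² - 1) = 1 + (-1 + 2*k²) = 2*k²)
I(11)*K(p) = 11²*(2*4²) = 121*(2*16) = 121*32 = 3872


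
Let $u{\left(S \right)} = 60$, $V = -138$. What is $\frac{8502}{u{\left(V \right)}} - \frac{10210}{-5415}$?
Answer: $\frac{1555031}{10830} \approx 143.59$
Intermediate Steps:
$\frac{8502}{u{\left(V \right)}} - \frac{10210}{-5415} = \frac{8502}{60} - \frac{10210}{-5415} = 8502 \cdot \frac{1}{60} - - \frac{2042}{1083} = \frac{1417}{10} + \frac{2042}{1083} = \frac{1555031}{10830}$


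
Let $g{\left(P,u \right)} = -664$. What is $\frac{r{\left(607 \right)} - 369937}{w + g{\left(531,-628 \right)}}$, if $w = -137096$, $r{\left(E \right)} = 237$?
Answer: $\frac{18485}{6888} \approx 2.6837$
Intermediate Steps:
$\frac{r{\left(607 \right)} - 369937}{w + g{\left(531,-628 \right)}} = \frac{237 - 369937}{-137096 - 664} = - \frac{369700}{-137760} = \left(-369700\right) \left(- \frac{1}{137760}\right) = \frac{18485}{6888}$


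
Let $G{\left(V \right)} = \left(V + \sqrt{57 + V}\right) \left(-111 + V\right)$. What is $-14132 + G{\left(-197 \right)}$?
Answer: $46544 - 616 i \sqrt{35} \approx 46544.0 - 3644.3 i$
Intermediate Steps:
$G{\left(V \right)} = \left(-111 + V\right) \left(V + \sqrt{57 + V}\right)$
$-14132 + G{\left(-197 \right)} = -14132 - \left(-21867 - 38809 + 308 \sqrt{57 - 197}\right) = -14132 + \left(38809 + 21867 - 111 \sqrt{-140} - 197 \sqrt{-140}\right) = -14132 + \left(38809 + 21867 - 111 \cdot 2 i \sqrt{35} - 197 \cdot 2 i \sqrt{35}\right) = -14132 + \left(38809 + 21867 - 222 i \sqrt{35} - 394 i \sqrt{35}\right) = -14132 + \left(60676 - 616 i \sqrt{35}\right) = 46544 - 616 i \sqrt{35}$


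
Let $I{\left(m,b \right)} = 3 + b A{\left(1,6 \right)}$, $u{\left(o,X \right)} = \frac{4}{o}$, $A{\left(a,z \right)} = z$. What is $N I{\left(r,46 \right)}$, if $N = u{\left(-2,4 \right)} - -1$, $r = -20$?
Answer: $-279$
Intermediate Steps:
$N = -1$ ($N = \frac{4}{-2} - -1 = 4 \left(- \frac{1}{2}\right) + 1 = -2 + 1 = -1$)
$I{\left(m,b \right)} = 3 + 6 b$ ($I{\left(m,b \right)} = 3 + b 6 = 3 + 6 b$)
$N I{\left(r,46 \right)} = - (3 + 6 \cdot 46) = - (3 + 276) = \left(-1\right) 279 = -279$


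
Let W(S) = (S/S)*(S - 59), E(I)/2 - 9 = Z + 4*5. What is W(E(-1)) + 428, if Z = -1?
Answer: 425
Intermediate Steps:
E(I) = 56 (E(I) = 18 + 2*(-1 + 4*5) = 18 + 2*(-1 + 20) = 18 + 2*19 = 18 + 38 = 56)
W(S) = -59 + S (W(S) = 1*(-59 + S) = -59 + S)
W(E(-1)) + 428 = (-59 + 56) + 428 = -3 + 428 = 425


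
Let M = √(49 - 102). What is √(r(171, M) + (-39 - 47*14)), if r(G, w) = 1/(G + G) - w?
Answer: √(-9058174 - 12996*I*√53)/114 ≈ 0.13788 - 26.401*I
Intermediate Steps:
M = I*√53 (M = √(-53) = I*√53 ≈ 7.2801*I)
r(G, w) = 1/(2*G) - w
√(r(171, M) + (-39 - 47*14)) = √(((½)/171 - I*√53) + (-39 - 47*14)) = √(((½)*(1/171) - I*√53) + (-39 - 658)) = √((1/342 - I*√53) - 697) = √(-238373/342 - I*√53)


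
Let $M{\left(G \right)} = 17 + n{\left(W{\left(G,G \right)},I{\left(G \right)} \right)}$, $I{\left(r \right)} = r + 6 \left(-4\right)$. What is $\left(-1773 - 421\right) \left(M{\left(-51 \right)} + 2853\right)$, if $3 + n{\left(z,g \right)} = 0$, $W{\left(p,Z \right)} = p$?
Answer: $-6290198$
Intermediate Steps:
$I{\left(r \right)} = -24 + r$ ($I{\left(r \right)} = r - 24 = -24 + r$)
$n{\left(z,g \right)} = -3$ ($n{\left(z,g \right)} = -3 + 0 = -3$)
$M{\left(G \right)} = 14$ ($M{\left(G \right)} = 17 - 3 = 14$)
$\left(-1773 - 421\right) \left(M{\left(-51 \right)} + 2853\right) = \left(-1773 - 421\right) \left(14 + 2853\right) = \left(-2194\right) 2867 = -6290198$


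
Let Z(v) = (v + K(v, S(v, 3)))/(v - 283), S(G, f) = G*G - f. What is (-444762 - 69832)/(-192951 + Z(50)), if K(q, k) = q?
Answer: 119900402/44957683 ≈ 2.6670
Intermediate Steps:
S(G, f) = G² - f
Z(v) = 2*v/(-283 + v) (Z(v) = (v + v)/(v - 283) = (2*v)/(-283 + v) = 2*v/(-283 + v))
(-444762 - 69832)/(-192951 + Z(50)) = (-444762 - 69832)/(-192951 + 2*50/(-283 + 50)) = -514594/(-192951 + 2*50/(-233)) = -514594/(-192951 + 2*50*(-1/233)) = -514594/(-192951 - 100/233) = -514594/(-44957683/233) = -514594*(-233/44957683) = 119900402/44957683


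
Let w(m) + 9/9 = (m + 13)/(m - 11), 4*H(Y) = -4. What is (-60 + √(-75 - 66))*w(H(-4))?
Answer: 120 - 2*I*√141 ≈ 120.0 - 23.749*I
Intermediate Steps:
H(Y) = -1 (H(Y) = (¼)*(-4) = -1)
w(m) = -1 + (13 + m)/(-11 + m) (w(m) = -1 + (m + 13)/(m - 11) = -1 + (13 + m)/(-11 + m))
(-60 + √(-75 - 66))*w(H(-4)) = (-60 + √(-75 - 66))*(24/(-11 - 1)) = (-60 + √(-141))*(24/(-12)) = (-60 + I*√141)*(24*(-1/12)) = (-60 + I*√141)*(-2) = 120 - 2*I*√141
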